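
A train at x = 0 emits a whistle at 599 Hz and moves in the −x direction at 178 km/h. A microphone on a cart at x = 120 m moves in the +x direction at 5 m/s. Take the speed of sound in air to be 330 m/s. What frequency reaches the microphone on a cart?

178 km/h = 49.44 m/s.
The observer lies on the +x side, so the source is heading away from the observer and the observer is heading away from the source.
Both move, so f' = f · (v − v_o)/(v + v_s).
f' = 599 × (330 − 5)/(330 + 49.44) = 599 × 325/379.44 ≈ 513 Hz.

513 Hz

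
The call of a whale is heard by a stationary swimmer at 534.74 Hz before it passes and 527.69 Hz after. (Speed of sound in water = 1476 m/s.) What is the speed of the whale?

f₁/f₂ = (v + v_s)/(v − v_s), so v_s = v · (f₁ − f₂)/(f₁ + f₂).
v_s = 1476 × (534.74 − 527.69)/(534.74 + 527.69) = 1476 × 7.05/1062.43 ≈ 9.8 m/s.

9.8 m/s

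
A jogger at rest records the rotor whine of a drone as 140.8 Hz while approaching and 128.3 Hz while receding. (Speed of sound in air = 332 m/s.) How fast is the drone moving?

15.4 m/s

f₁/f₂ = (v + v_s)/(v − v_s), so v_s = v · (f₁ − f₂)/(f₁ + f₂).
v_s = 332 × (140.8 − 128.3)/(140.8 + 128.3) = 332 × 12.5/269.1 ≈ 15.4 m/s.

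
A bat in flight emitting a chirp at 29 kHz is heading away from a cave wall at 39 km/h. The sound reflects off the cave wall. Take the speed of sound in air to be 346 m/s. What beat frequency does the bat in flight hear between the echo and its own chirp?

39 km/h = 10.83 m/s.
The cave wall receives the sound from a moving source: f₁ = f₀ · v/(v + v_e) = 29 × 346/356.83 ≈ 28.120 kHz.
On the return leg the bat in flight is a moving observer: f₂ = f₁ · (v − v_e)/v = 28.120 × 335.17/346 ≈ 27.239 kHz.
Equivalently f₂ = f₀ · (v − v_e)/(v + v_e).
Beat against the emitted tone (with f₀ = 29000 Hz): |f₂ − f₀| = 2v_e·f₀/(v + v_e) = 2 × 10.83 × 29000/356.83 ≈ 1761 Hz.

1761 Hz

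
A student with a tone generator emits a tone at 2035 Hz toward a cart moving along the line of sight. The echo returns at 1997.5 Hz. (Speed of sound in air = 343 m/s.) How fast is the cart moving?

3.2 m/s

Double Doppler shift off a moving reflector: f₂ = f₀ · (v + u)/(v − u) (u > 0 toward emitter).
Rearranging, u = v · (f₂ − f₀)/(f₂ + f₀) = 343 × -37.5/4032.5 ≈ -3.2 m/s.
So the cart is moving at 3.2 m/s away from the emitter.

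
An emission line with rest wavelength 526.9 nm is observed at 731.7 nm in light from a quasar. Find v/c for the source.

λ'/λ₀ = 1.3887 > 1 (redshift), so the source is receding.
λ'/λ₀ = √((1 + β)/(1 − β)) for a receding source ⇒ β = (r² − 1)/(r² + 1) with r = λ'/λ₀.
β = (1.9285 − 1)/(1.9285 + 1) ≈ 0.317.

0.317c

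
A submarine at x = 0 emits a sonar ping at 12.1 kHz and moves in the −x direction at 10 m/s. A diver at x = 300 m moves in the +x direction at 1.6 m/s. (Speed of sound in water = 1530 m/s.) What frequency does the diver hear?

The observer lies on the +x side, so the source is heading away from the observer and the observer is heading away from the source.
With source receding and observer receding, f' = f · (v − v_o)/(v + v_s).
f' = 12.1 × (1530 − 1.6)/(1530 + 10) = 12.1 × 1528.4/1540 ≈ 12.01 kHz.

12.01 kHz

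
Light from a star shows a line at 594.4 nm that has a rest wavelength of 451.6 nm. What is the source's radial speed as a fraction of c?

λ'/λ₀ = 1.3162 > 1 (redshift), so the source is receding.
λ'/λ₀ = √((1 + β)/(1 − β)) for a receding source ⇒ β = (r² − 1)/(r² + 1) with r = λ'/λ₀.
β = (1.7324 − 1)/(1.7324 + 1) ≈ 0.268.

0.268c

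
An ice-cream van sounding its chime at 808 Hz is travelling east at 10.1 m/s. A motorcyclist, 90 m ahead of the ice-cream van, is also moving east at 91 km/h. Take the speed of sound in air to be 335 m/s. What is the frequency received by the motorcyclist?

91 km/h = 25.28 m/s.
The motorcyclist is ahead, so the ice-cream van is moving toward it while the motorcyclist is moving away from the ice-cream van.
General Doppler shift: f' = f · (v − v_o)/(v − v_s).
f' = 808 × (335 − 25.28)/(335 − 10.1) = 808 × 309.72/324.9 ≈ 770 Hz.

770 Hz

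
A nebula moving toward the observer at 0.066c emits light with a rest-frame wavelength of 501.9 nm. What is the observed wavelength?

469.8 nm

Relativistic Doppler for wavelength: λ' = λ₀ · √((1 − β)/(1 + β)).
λ' = 501.9 × √(0.9340/1.0660) = 501.9 × 0.93604 ≈ 469.8 nm.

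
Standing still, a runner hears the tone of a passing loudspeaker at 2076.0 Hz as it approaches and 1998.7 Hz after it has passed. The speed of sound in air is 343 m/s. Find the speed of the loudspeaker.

6.5 m/s

f₁/f₂ = (v + v_s)/(v − v_s), so v_s = v · (f₁ − f₂)/(f₁ + f₂).
v_s = 343 × (2076.0 − 1998.7)/(2076.0 + 1998.7) = 343 × 77.3/4074.7 ≈ 6.5 m/s.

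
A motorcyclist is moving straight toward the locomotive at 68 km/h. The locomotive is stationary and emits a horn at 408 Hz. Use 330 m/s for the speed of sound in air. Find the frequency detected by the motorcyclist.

431 Hz

68 km/h = 18.89 m/s.
Moving observer, stationary source: f' = f · (v + v_o)/v.
f' = 408 × (330 + 18.89)/330 = 408 × 348.89/330 ≈ 431 Hz.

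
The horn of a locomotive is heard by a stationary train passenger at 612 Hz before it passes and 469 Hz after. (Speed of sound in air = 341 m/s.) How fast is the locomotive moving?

45 m/s

f₁/f₂ = (v + v_s)/(v − v_s), so v_s = v · (f₁ − f₂)/(f₁ + f₂).
v_s = 341 × (612 − 469)/(612 + 469) = 341 × 143/1081 ≈ 45 m/s.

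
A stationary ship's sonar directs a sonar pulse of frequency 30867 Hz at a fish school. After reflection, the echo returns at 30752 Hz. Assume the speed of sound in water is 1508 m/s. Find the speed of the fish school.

2.81 m/s

Double Doppler shift off a moving reflector: f₂ = f₀ · (v + u)/(v − u) (u > 0 toward emitter).
Rearranging, u = v · (f₂ − f₀)/(f₂ + f₀) = 1508 × -115/61619 ≈ -2.81 m/s.
So the fish school is moving at 2.81 m/s away from the emitter.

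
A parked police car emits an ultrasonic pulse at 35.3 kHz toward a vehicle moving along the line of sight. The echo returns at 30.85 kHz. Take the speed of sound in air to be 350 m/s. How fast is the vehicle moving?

23.5 m/s

Double Doppler shift off a moving reflector: f₂ = f₀ · (v + u)/(v − u) (u > 0 toward emitter).
Rearranging, u = v · (f₂ − f₀)/(f₂ + f₀) = 350 × -4.45/66.15 ≈ -23.5 m/s.
So the vehicle is moving at 23.5 m/s away from the emitter.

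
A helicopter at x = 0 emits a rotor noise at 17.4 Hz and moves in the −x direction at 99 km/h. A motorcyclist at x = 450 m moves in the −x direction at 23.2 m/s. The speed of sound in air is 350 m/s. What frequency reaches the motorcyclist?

17.2 Hz

99 km/h = 27.5 m/s.
The observer lies on the +x side, so the source is heading away from the observer and the observer is heading toward the source.
With source receding and observer approaching, f' = f · (v + v_o)/(v + v_s).
f' = 17.4 × (350 + 23.2)/(350 + 27.5) = 17.4 × 373.2/377.5 ≈ 17.2 Hz.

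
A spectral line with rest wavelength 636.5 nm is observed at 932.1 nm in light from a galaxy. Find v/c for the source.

λ'/λ₀ = 1.4644 > 1 (redshift), so the source is receding.
λ'/λ₀ = √((1 + β)/(1 − β)) for a receding source ⇒ β = (r² − 1)/(r² + 1) with r = λ'/λ₀.
β = (2.1445 − 1)/(2.1445 + 1) ≈ 0.364.

0.364c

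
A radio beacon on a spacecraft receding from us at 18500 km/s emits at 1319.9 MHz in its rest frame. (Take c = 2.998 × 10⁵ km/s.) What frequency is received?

β = v/c = 18500/299800 = 0.0617.
Relativistic Doppler for frequency: f' = f₀ · √((1 − β)/(1 + β)).
f' = 1319.9 × √(0.9383/1.0617) = 1319.9 × 0.94008 ≈ 1240.8 MHz.

1240.8 MHz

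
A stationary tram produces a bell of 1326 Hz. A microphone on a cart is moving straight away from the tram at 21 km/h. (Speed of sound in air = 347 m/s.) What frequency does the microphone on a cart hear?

1304 Hz

21 km/h = 5.833 m/s.
Moving observer, stationary source: f' = f · (v − v_o)/v.
f' = 1326 × (347 − 5.833)/347 = 1326 × 341.17/347 ≈ 1304 Hz.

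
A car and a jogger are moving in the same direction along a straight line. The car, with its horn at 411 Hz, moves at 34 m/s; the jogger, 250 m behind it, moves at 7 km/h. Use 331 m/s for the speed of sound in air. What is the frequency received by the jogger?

7 km/h = 1.944 m/s.
The jogger is behind, so the car is moving away from it while the jogger is moving toward the car.
General Doppler shift: f' = f · (v + v_o)/(v + v_s).
f' = 411 × (331 + 1.944)/(331 + 34) = 411 × 332.94/365 ≈ 375 Hz.

375 Hz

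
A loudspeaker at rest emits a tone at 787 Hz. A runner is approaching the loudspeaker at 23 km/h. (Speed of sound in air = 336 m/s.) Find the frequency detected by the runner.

23 km/h = 6.389 m/s.
Moving observer, stationary source: f' = f · (v + v_o)/v.
f' = 787 × (336 + 6.389)/336 = 787 × 342.39/336 ≈ 802 Hz.

802 Hz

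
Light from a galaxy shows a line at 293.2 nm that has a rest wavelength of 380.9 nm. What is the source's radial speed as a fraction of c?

0.256c

λ'/λ₀ = 0.7698 < 1 (blueshift), so the source is approaching.
λ'/λ₀ = √((1 − β)/(1 + β)) for an approaching source ⇒ β = (1 − r²)/(1 + r²) with r = λ'/λ₀.
β = (1 − 0.5925)/(1 + 0.5925) ≈ 0.256.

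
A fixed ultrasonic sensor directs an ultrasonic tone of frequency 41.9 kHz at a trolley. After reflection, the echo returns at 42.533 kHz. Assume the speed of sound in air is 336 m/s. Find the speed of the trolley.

Double Doppler shift off a moving reflector: f₂ = f₀ · (v + u)/(v − u) (u > 0 toward emitter).
Rearranging, u = v · (f₂ − f₀)/(f₂ + f₀) = 336 × 0.633/84.433 ≈ 2.52 m/s.
So the trolley is moving at 2.52 m/s toward the emitter.

2.52 m/s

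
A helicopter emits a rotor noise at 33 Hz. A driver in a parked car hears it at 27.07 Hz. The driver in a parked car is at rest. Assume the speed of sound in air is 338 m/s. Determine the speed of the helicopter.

f' < f, so the helicopter is receding.
f' = f · v/(v + v_s) ⇒ v_s = v · |1 − f/f'|.
v_s = 338 × |1 − 33/27.07| = 338 × 0.2191 ≈ 74 m/s.

74 m/s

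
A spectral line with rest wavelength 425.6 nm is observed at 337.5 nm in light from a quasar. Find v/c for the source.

λ'/λ₀ = 0.7930 < 1 (blueshift), so the source is approaching.
λ'/λ₀ = √((1 − β)/(1 + β)) for an approaching source ⇒ β = (1 − r²)/(1 + r²) with r = λ'/λ₀.
β = (1 − 0.6288)/(1 + 0.6288) ≈ 0.228.

0.228c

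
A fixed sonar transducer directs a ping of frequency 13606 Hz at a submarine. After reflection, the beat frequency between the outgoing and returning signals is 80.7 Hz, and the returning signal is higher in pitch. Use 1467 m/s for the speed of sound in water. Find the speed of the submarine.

4.3 m/s

Double Doppler shift off a moving reflector: f₂ = f₀ · (v + u)/(v − u) (u > 0 toward emitter).
Returning signal is higher, so f₂ = f₀ + Δf = 13606 + 80.7 = 13686.7 Hz.
Rearranging, u = v · (f₂ − f₀)/(f₂ + f₀) = 1467 × 80.7/27292.7 ≈ 4.3 m/s.
So the submarine is moving at 4.3 m/s toward the emitter.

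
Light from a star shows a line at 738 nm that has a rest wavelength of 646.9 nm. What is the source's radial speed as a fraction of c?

λ'/λ₀ = 1.1408 > 1 (redshift), so the source is receding.
λ'/λ₀ = √((1 + β)/(1 − β)) for a receding source ⇒ β = (r² − 1)/(r² + 1) with r = λ'/λ₀.
β = (1.3015 − 1)/(1.3015 + 1) ≈ 0.131.

0.131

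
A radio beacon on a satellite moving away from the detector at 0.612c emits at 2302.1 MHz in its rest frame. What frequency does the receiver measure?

Relativistic Doppler for frequency: f' = f₀ · √((1 − β)/(1 + β)).
f' = 2302.1 × √(0.3880/1.6120) = 2302.1 × 0.49061 ≈ 1129.4 MHz.

1129.4 MHz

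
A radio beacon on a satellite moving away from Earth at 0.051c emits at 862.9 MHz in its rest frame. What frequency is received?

Relativistic Doppler for frequency: f' = f₀ · √((1 − β)/(1 + β)).
f' = 862.9 × √(0.9490/1.0510) = 862.9 × 0.95024 ≈ 820.0 MHz.

820.0 MHz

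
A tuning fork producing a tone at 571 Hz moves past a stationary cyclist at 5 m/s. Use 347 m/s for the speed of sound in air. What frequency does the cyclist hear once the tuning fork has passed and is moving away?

Receding: f₂ = f · v/(v + v_s) = 571 × 347/352 ≈ 563 Hz.

563 Hz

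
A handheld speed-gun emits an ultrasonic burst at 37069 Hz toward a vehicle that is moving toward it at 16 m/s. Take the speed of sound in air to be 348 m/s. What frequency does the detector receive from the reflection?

40642 Hz

The vehicle first receives the wave as a moving observer: f₁ = f₀ · (v + u)/v = 37069 × (348 + 16)/348 ≈ 38773 Hz.
The reflection then acts as a moving source: f₂ = f₁ · v/(v − u) ≈ 40642 Hz.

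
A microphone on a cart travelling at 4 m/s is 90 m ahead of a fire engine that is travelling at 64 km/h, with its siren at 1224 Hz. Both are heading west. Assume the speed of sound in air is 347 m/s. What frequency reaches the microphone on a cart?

1275 Hz

64 km/h = 17.78 m/s.
The microphone on a cart is ahead, so the fire engine is moving toward it while the microphone on a cart is moving away from the fire engine.
General Doppler shift: f' = f · (v − v_o)/(v − v_s).
f' = 1224 × (347 − 4)/(347 − 17.78) = 1224 × 343/329.22 ≈ 1275 Hz.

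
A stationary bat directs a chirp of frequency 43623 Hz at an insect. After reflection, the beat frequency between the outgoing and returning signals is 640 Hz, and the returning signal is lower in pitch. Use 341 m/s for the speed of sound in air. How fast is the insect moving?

2.52 m/s

Double Doppler shift off a moving reflector: f₂ = f₀ · (v + u)/(v − u) (u > 0 toward emitter).
Returning signal is lower, so f₂ = f₀ − Δf = 43623 − 640 = 42983 Hz.
Rearranging, u = v · (f₂ − f₀)/(f₂ + f₀) = 341 × -640/86606 ≈ -2.52 m/s.
So the insect is moving at 2.52 m/s away from the emitter.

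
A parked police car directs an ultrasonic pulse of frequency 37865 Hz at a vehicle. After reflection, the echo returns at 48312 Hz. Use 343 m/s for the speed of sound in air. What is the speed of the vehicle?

Double Doppler shift off a moving reflector: f₂ = f₀ · (v + u)/(v − u) (u > 0 toward emitter).
Rearranging, u = v · (f₂ − f₀)/(f₂ + f₀) = 343 × 10447/86177 ≈ 42 m/s.
So the vehicle is moving at 42 m/s toward the emitter.

42 m/s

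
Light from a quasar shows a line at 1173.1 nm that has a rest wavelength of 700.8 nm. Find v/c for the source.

0.474

λ'/λ₀ = 1.6739 > 1 (redshift), so the source is receding.
λ'/λ₀ = √((1 + β)/(1 − β)) for a receding source ⇒ β = (r² − 1)/(r² + 1) with r = λ'/λ₀.
β = (2.8021 − 1)/(2.8021 + 1) ≈ 0.474.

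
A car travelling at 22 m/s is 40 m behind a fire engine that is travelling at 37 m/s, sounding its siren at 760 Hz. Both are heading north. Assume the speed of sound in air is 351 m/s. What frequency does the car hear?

The car is behind, so the fire engine is moving away from it while the car is moving toward the fire engine.
General Doppler shift: f' = f · (v + v_o)/(v + v_s).
f' = 760 × (351 + 22)/(351 + 37) = 760 × 373/388 ≈ 731 Hz.

731 Hz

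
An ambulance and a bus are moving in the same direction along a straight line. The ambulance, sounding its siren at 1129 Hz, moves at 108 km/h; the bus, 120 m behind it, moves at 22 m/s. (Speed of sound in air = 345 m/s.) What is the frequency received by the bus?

1105 Hz

108 km/h = 30 m/s.
The bus is behind, so the ambulance is moving away from it while the bus is moving toward the ambulance.
General Doppler shift: f' = f · (v + v_o)/(v + v_s).
f' = 1129 × (345 + 22)/(345 + 30) = 1129 × 367/375 ≈ 1105 Hz.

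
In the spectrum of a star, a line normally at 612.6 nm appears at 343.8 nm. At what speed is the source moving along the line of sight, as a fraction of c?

λ'/λ₀ = 0.5612 < 1 (blueshift), so the source is approaching.
λ'/λ₀ = √((1 − β)/(1 + β)) for an approaching source ⇒ β = (1 − r²)/(1 + r²) with r = λ'/λ₀.
β = (1 − 0.3150)/(1 + 0.3150) ≈ 0.521.

0.521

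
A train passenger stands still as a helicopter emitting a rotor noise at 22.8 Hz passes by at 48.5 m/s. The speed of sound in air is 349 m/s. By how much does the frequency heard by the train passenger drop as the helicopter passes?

Approaching: f₁ = f · v/(v − v_s) = 22.8 × 349/300.5 ≈ 26.48 Hz.
Receding: f₂ = f · v/(v + v_s) = 22.8 × 349/397.5 ≈ 20.02 Hz.
Drop: f₁ − f₂ = 2f·v·v_s/(v² − v_s²) = 2 × 22.8 × 349 × 48.5/(349² − 48.5²) ≈ 6.46 Hz.

6.46 Hz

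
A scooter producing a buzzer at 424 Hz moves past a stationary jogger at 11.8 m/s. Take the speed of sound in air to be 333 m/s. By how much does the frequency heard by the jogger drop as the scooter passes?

30.1 Hz

Approaching: f₁ = f · v/(v − v_s) = 424 × 333/321.2 ≈ 439.6 Hz.
Receding: f₂ = f · v/(v + v_s) = 424 × 333/344.8 ≈ 409.5 Hz.
Drop: f₁ − f₂ = 2f·v·v_s/(v² − v_s²) = 2 × 424 × 333 × 11.8/(333² − 11.8²) ≈ 30.1 Hz.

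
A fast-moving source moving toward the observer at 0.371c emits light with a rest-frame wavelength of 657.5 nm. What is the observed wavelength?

Relativistic Doppler for wavelength: λ' = λ₀ · √((1 − β)/(1 + β)).
λ' = 657.5 × √(0.6290/1.3710) = 657.5 × 0.67734 ≈ 445.4 nm.

445.4 nm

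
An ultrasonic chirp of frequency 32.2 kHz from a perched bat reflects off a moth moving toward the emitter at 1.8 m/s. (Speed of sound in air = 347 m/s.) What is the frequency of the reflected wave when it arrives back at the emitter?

32.5 kHz

The moth first receives the wave as a moving observer: f₁ = f₀ · (v + u)/v = 32.2 × (347 + 1.8)/347 ≈ 32.4 kHz.
The reflection then acts as a moving source: f₂ = f₁ · v/(v − u) ≈ 32.5 kHz.
Equivalently f₂ = f₀ · (v + u)/(v − u).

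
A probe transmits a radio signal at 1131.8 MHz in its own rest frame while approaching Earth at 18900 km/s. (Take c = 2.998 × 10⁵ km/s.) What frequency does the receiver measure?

1205.5 MHz

β = v/c = 18900/299800 = 0.0630.
Relativistic Doppler for frequency: f' = f₀ · √((1 + β)/(1 − β)).
f' = 1131.8 × √(1.0630/0.9370) = 1131.8 × 1.06516 ≈ 1205.5 MHz.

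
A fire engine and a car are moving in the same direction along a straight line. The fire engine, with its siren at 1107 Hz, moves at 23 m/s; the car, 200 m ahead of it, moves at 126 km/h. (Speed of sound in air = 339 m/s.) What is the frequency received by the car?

126 km/h = 35 m/s.
The car is ahead, so the fire engine is moving toward it while the car is moving away from the fire engine.
With source approaching and observer receding, f' = f · (v − v_o)/(v − v_s).
f' = 1107 × (339 − 35)/(339 − 23) = 1107 × 304/316 ≈ 1065 Hz.

1065 Hz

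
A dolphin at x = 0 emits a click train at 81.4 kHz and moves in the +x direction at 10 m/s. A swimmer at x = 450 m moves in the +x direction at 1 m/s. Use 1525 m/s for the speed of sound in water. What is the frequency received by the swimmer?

81.9 kHz

The observer lies on the +x side, so the source is heading toward the observer and the observer is heading away from the source.
General Doppler shift: f' = f · (v − v_o)/(v − v_s).
f' = 81.4 × (1525 − 1)/(1525 − 10) = 81.4 × 1524/1515 ≈ 81.9 kHz.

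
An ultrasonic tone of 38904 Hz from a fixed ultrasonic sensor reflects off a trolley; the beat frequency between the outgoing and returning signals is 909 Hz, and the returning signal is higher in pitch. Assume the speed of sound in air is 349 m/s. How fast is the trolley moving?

Double Doppler shift off a moving reflector: f₂ = f₀ · (v + u)/(v − u) (u > 0 toward emitter).
Returning signal is higher, so f₂ = f₀ + Δf = 38904 + 909 = 39813 Hz.
Rearranging, u = v · (f₂ − f₀)/(f₂ + f₀) = 349 × 909/78717 ≈ 4.0 m/s.
So the trolley is moving at 4.0 m/s toward the emitter.

4.0 m/s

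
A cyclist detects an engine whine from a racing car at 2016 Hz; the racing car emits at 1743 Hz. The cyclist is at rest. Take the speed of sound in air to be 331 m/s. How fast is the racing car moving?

45 m/s

f' > f, so the racing car is approaching.
f' = f · v/(v − v_s) ⇒ v_s = v · |1 − f/f'|.
v_s = 331 × |1 − 1743/2016| = 331 × 0.1354 ≈ 45 m/s.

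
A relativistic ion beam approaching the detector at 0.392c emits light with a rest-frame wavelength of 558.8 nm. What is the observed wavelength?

369.3 nm

Relativistic Doppler for wavelength: λ' = λ₀ · √((1 − β)/(1 + β)).
λ' = 558.8 × √(0.6080/1.3920) = 558.8 × 0.66089 ≈ 369.3 nm.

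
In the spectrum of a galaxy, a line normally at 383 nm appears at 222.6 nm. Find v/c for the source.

λ'/λ₀ = 0.5812 < 1 (blueshift), so the source is approaching.
λ'/λ₀ = √((1 − β)/(1 + β)) for an approaching source ⇒ β = (1 − r²)/(1 + r²) with r = λ'/λ₀.
β = (1 − 0.3378)/(1 + 0.3378) ≈ 0.495.

0.495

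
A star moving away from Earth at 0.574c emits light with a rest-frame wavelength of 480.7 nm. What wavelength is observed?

924.0 nm

Relativistic Doppler for wavelength: λ' = λ₀ · √((1 + β)/(1 − β)).
λ' = 480.7 × √(1.5740/0.4260) = 480.7 × 1.92220 ≈ 924.0 nm.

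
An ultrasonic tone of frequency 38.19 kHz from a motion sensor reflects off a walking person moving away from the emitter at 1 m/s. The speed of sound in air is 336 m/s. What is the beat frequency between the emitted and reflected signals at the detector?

227 Hz

The walking person first receives the wave as a moving observer: f₁ = f₀ · (v − u)/v = 38.19 × (336 − 1)/336 ≈ 38.076 kHz.
On reflection it acts as a source moving away from the stationary detector: f₂ = f₁ · v/(v + u) = 38.076 × 336/337 ≈ 37.963 kHz.
Equivalently f₂ = f₀ · (v − u)/(v + u).
Beat frequency (with f₀ = 38190 Hz): |f₂ − f₀| = 2u·f₀/(v + u) = 2 × 1 × 38190/337 ≈ 227 Hz.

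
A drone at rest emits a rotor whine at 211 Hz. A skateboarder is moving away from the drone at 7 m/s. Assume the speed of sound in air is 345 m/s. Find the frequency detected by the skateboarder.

Only the observer moves, away from the source, so f' = f · (v − v_o)/v.
f' = 211 × (345 − 7)/345 = 211 × 338/345 ≈ 207 Hz.

207 Hz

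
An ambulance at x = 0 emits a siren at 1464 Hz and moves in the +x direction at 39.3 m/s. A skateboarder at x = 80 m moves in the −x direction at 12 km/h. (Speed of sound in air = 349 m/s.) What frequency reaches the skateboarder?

1666 Hz

12 km/h = 3.333 m/s.
The observer lies on the +x side, so the source is heading toward the observer and the observer is heading toward the source.
General Doppler shift: f' = f · (v + v_o)/(v − v_s).
f' = 1464 × (349 + 3.333)/(349 − 39.3) = 1464 × 352.33/309.7 ≈ 1666 Hz.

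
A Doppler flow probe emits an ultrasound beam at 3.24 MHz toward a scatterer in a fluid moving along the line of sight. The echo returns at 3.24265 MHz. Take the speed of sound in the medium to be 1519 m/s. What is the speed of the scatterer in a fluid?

Double Doppler shift off a moving reflector: f₂ = f₀ · (v + u)/(v − u) (u > 0 toward emitter).
Rearranging, u = v · (f₂ − f₀)/(f₂ + f₀) = 1519 × 0.00265/6.48265 ≈ 0.62 m/s.
So the scatterer in a fluid is moving at 0.62 m/s toward the emitter.

0.62 m/s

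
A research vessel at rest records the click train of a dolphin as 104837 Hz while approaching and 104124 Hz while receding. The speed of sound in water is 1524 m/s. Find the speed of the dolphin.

5.2 m/s

f₁/f₂ = (v + v_s)/(v − v_s), so v_s = v · (f₁ − f₂)/(f₁ + f₂).
v_s = 1524 × (104837 − 104124)/(104837 + 104124) = 1524 × 713/208961 ≈ 5.2 m/s.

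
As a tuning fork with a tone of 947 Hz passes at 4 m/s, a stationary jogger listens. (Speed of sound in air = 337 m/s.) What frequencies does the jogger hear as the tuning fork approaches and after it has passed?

Approaching: f₁ = f · v/(v − v_s) = 947 × 337/333 ≈ 958 Hz.
Receding: f₂ = f · v/(v + v_s) = 947 × 337/341 ≈ 936 Hz.

958 Hz approaching; 936 Hz receding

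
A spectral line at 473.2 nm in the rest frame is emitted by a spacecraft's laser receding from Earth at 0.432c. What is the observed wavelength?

Relativistic Doppler for wavelength: λ' = λ₀ · √((1 + β)/(1 − β)).
λ' = 473.2 × √(1.4320/0.5680) = 473.2 × 1.58781 ≈ 751.3 nm.

751.3 nm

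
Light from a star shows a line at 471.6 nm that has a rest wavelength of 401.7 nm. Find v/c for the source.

λ'/λ₀ = 1.1740 > 1 (redshift), so the source is receding.
λ'/λ₀ = √((1 + β)/(1 − β)) for a receding source ⇒ β = (r² − 1)/(r² + 1) with r = λ'/λ₀.
β = (1.3783 − 1)/(1.3783 + 1) ≈ 0.159.

0.159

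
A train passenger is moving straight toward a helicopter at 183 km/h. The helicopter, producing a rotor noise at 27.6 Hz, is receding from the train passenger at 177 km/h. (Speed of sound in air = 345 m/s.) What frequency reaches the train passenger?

177 km/h = 49.17 m/s; 183 km/h = 50.83 m/s.
General Doppler shift: f' = f · (v + v_o)/(v + v_s).
f' = 27.6 × (345 + 50.83)/(345 + 49.17) = 27.6 × 395.83/394.17 ≈ 27.7 Hz.

27.7 Hz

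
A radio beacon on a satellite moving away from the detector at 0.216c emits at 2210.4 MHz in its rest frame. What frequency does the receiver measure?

1774.9 MHz

Relativistic Doppler for frequency: f' = f₀ · √((1 − β)/(1 + β)).
f' = 2210.4 × √(0.7840/1.2160) = 2210.4 × 0.80296 ≈ 1774.9 MHz.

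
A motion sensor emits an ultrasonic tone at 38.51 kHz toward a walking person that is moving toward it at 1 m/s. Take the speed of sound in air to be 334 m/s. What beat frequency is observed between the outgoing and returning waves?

231 Hz

At the walking person (a moving observer), f₁ = f₀ · (v + u)/v = 38.51 × 335/334 ≈ 38.625 kHz.
The reflection then acts as a moving source: f₂ = f₁ · v/(v − u) ≈ 38.741 kHz.
Equivalently f₂ = f₀ · (v + u)/(v − u).
Beat frequency (with f₀ = 38510 Hz): |f₂ − f₀| = 2u·f₀/(v − u) = 2 × 1 × 38510/333 ≈ 231 Hz.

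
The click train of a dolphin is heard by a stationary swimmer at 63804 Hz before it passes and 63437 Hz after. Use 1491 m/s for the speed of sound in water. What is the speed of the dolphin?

f₁/f₂ = (v + v_s)/(v − v_s), so v_s = v · (f₁ − f₂)/(f₁ + f₂).
v_s = 1491 × (63804 − 63437)/(63804 + 63437) = 1491 × 367/127241 ≈ 4.3 m/s.

4.3 m/s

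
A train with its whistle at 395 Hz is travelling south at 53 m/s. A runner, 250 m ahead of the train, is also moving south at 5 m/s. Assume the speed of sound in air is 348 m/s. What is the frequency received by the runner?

459 Hz

The runner is ahead, so the train is moving toward it while the runner is moving away from the train.
General Doppler shift: f' = f · (v − v_o)/(v − v_s).
f' = 395 × (348 − 5)/(348 − 53) = 395 × 343/295 ≈ 459 Hz.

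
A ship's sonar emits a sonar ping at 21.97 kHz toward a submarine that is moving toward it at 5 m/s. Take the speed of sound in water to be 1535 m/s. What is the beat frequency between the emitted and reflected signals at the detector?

The submarine first receives the wave as a moving observer: f₁ = f₀ · (v + u)/v = 21.97 × (1535 + 5)/1535 ≈ 22.0416 kHz.
On reflection it acts as a source moving toward the stationary detector: f₂ = f₁ · v/(v − u) = 22.0416 × 1535/1530 ≈ 22.1136 kHz.
Equivalently f₂ = f₀ · (v + u)/(v − u).
Beat frequency (with f₀ = 21970 Hz): |f₂ − f₀| = 2u·f₀/(v − u) = 2 × 5 × 21970/1530 ≈ 144 Hz.

144 Hz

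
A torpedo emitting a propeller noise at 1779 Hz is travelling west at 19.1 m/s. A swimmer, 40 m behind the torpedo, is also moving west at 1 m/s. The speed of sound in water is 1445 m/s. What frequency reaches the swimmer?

The swimmer is behind, so the torpedo is moving away from it while the swimmer is moving toward the torpedo.
General Doppler shift: f' = f · (v + v_o)/(v + v_s).
f' = 1779 × (1445 + 1)/(1445 + 19.1) = 1779 × 1446/1464.1 ≈ 1757 Hz.

1757 Hz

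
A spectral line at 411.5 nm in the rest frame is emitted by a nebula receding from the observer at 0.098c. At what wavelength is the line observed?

Relativistic Doppler for wavelength: λ' = λ₀ · √((1 + β)/(1 − β)).
λ' = 411.5 × √(1.0980/0.9020) = 411.5 × 1.10331 ≈ 454.0 nm.

454.0 nm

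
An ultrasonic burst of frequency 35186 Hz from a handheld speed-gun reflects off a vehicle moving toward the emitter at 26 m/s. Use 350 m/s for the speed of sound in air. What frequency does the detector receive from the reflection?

40833 Hz

The vehicle first receives the wave as a moving observer: f₁ = f₀ · (v + u)/v = 35186 × (350 + 26)/350 ≈ 37800 Hz.
The reflection then acts as a moving source: f₂ = f₁ · v/(v − u) ≈ 40833 Hz.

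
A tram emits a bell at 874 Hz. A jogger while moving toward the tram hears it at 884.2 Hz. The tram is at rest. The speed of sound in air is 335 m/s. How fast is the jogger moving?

3.9 m/s

f' = f · (v + v_o)/v ⇒ v_o = v · |f'/f − 1|.
v_o = 335 × |884.2/874 − 1| = 335 × 0.01167 ≈ 3.9 m/s.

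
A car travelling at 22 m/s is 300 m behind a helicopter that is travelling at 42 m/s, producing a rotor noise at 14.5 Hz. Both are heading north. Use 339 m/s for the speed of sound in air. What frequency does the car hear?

13.7 Hz

The car is behind, so the helicopter is moving away from it while the car is moving toward the helicopter.
With source receding and observer approaching, f' = f · (v + v_o)/(v + v_s).
f' = 14.5 × (339 + 22)/(339 + 42) = 14.5 × 361/381 ≈ 13.7 Hz.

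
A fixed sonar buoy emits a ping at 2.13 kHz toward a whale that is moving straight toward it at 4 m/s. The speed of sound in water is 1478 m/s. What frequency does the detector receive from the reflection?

At the whale (a moving observer), f₁ = f₀ · (v + u)/v = 2.13 × 1482/1478 ≈ 2.14 kHz.
On reflection it acts as a source moving toward the stationary detector: f₂ = f₁ · v/(v − u) = 2.14 × 1478/1474 ≈ 2.14 kHz.
Equivalently f₂ = f₀ · (v + u)/(v − u).

2.14 kHz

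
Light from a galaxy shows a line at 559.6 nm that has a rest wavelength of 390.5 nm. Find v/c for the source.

λ'/λ₀ = 1.4330 > 1 (redshift), so the source is receding.
λ'/λ₀ = √((1 + β)/(1 − β)) for a receding source ⇒ β = (r² − 1)/(r² + 1) with r = λ'/λ₀.
β = (2.0536 − 1)/(2.0536 + 1) ≈ 0.345.

0.345c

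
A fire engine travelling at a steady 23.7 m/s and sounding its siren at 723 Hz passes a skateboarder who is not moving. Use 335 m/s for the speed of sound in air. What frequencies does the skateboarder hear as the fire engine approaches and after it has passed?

778 Hz approaching; 675 Hz receding

Approaching: f₁ = f · v/(v − v_s) = 723 × 335/311.3 ≈ 778 Hz.
Receding: f₂ = f · v/(v + v_s) = 723 × 335/358.7 ≈ 675 Hz.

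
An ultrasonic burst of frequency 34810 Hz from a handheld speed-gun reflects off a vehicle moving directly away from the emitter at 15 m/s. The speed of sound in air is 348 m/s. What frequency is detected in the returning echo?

31933 Hz

At the vehicle (a moving observer), f₁ = f₀ · (v − u)/v = 34810 × 333/348 ≈ 33310 Hz.
On reflection it acts as a source moving away from the stationary detector: f₂ = f₁ · v/(v + u) = 33310 × 348/363 ≈ 31933 Hz.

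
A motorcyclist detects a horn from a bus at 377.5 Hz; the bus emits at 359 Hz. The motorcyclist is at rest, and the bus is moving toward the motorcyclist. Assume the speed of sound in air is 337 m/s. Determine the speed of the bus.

16.5 m/s

f' = f · v/(v − v_s) ⇒ v_s = v · |1 − f/f'|.
v_s = 337 × |1 − 359/377.5| = 337 × 0.04901 ≈ 16.5 m/s.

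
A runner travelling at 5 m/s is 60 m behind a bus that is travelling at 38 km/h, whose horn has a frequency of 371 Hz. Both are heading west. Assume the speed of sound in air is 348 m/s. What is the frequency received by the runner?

365 Hz

38 km/h = 10.56 m/s.
The runner is behind, so the bus is moving away from it while the runner is moving toward the bus.
Both move, so f' = f · (v + v_o)/(v + v_s).
f' = 371 × (348 + 5)/(348 + 10.56) = 371 × 353/358.56 ≈ 365 Hz.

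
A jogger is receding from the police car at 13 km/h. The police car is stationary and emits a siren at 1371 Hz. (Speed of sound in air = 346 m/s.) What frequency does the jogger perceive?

1357 Hz

13 km/h = 3.611 m/s.
Moving observer, stationary source: f' = f · (v − v_o)/v.
f' = 1371 × (346 − 3.611)/346 = 1371 × 342.39/346 ≈ 1357 Hz.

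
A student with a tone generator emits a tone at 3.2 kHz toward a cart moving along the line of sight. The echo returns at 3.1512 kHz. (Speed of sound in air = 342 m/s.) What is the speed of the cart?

2.63 m/s

Double Doppler shift off a moving reflector: f₂ = f₀ · (v + u)/(v − u) (u > 0 toward emitter).
Rearranging, u = v · (f₂ − f₀)/(f₂ + f₀) = 342 × -0.0488/6.3512 ≈ -2.63 m/s.
So the cart is moving at 2.63 m/s away from the emitter.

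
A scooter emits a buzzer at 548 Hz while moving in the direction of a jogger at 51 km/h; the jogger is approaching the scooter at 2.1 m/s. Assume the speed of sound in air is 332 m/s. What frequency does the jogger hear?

576 Hz

51 km/h = 14.17 m/s.
With source approaching and observer approaching, f' = f · (v + v_o)/(v − v_s).
f' = 548 × (332 + 2.1)/(332 − 14.17) = 548 × 334.1/317.83 ≈ 576 Hz.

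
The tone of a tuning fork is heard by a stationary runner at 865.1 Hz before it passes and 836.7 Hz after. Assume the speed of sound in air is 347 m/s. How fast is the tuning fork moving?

5.8 m/s

f₁/f₂ = (v + v_s)/(v − v_s), so v_s = v · (f₁ − f₂)/(f₁ + f₂).
v_s = 347 × (865.1 − 836.7)/(865.1 + 836.7) = 347 × 28.4/1701.8 ≈ 5.8 m/s.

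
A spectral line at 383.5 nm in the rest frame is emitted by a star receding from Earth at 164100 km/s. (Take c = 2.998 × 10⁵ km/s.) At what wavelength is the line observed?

β = v/c = 164100/299800 = 0.5474.
Relativistic Doppler for wavelength: λ' = λ₀ · √((1 + β)/(1 − β)).
λ' = 383.5 × √(1.5474/0.4526) = 383.5 × 1.84894 ≈ 709.1 nm.

709.1 nm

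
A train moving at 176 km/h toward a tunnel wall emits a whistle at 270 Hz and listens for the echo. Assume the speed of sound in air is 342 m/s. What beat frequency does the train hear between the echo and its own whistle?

90 Hz

176 km/h = 48.89 m/s.
The tunnel wall receives the sound from a moving source: f₁ = f₀ · v/(v − v_e) = 270 × 342/293.11 ≈ 315.0 Hz.
On the return leg the train is a moving observer: f₂ = f₁ · (v + v_e)/v = 315.0 × 390.89/342 ≈ 360.1 Hz.
Equivalently f₂ = f₀ · (v + v_e)/(v − v_e).
Beat against the emitted tone: |f₂ − f₀| = 2v_e·f₀/(v − v_e) = 2 × 48.89 × 270/293.11 ≈ 90 Hz.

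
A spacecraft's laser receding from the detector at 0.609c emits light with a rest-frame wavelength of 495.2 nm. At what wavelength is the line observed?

1004.5 nm

Relativistic Doppler for wavelength: λ' = λ₀ · √((1 + β)/(1 − β)).
λ' = 495.2 × √(1.6090/0.3910) = 495.2 × 2.02857 ≈ 1004.5 nm.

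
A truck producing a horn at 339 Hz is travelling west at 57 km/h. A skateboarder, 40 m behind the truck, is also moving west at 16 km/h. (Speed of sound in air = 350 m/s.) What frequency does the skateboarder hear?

328 Hz

57 km/h = 15.83 m/s; 16 km/h = 4.444 m/s.
The skateboarder is behind, so the truck is moving away from it while the skateboarder is moving toward the truck.
With source receding and observer approaching, f' = f · (v + v_o)/(v + v_s).
f' = 339 × (350 + 4.444)/(350 + 15.83) = 339 × 354.44/365.83 ≈ 328 Hz.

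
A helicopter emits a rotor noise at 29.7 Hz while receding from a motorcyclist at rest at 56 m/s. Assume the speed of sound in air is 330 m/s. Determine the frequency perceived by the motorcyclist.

Only the source moves, away from the listener, so f' = f · v/(v + v_s).
f' = 29.7 × 330/(330 + 56) = 29.7 × 330/386 ≈ 25.4 Hz.

25.4 Hz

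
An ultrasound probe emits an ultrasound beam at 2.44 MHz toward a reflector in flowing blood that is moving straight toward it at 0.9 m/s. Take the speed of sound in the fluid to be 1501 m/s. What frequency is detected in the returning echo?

The reflector in flowing blood first receives the wave as a moving observer: f₁ = f₀ · (v + u)/v = 2.44 × (1501 + 0.9)/1501 ≈ 2.441 MHz.
On reflection it acts as a source moving toward the stationary detector: f₂ = f₁ · v/(v − u) = 2.441 × 1501/1500.1 ≈ 2.443 MHz.
Equivalently f₂ = f₀ · (v + u)/(v − u).

2.443 MHz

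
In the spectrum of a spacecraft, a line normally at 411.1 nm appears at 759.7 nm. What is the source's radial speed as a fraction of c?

λ'/λ₀ = 1.8480 > 1 (redshift), so the source is receding.
λ'/λ₀ = √((1 + β)/(1 − β)) for a receding source ⇒ β = (r² − 1)/(r² + 1) with r = λ'/λ₀.
β = (3.4150 − 1)/(3.4150 + 1) ≈ 0.547.

0.547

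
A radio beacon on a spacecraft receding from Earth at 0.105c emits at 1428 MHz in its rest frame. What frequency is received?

1285.2 MHz

Relativistic Doppler for frequency: f' = f₀ · √((1 − β)/(1 + β)).
f' = 1428 × √(0.8950/1.1050) = 1428 × 0.89997 ≈ 1285.2 MHz.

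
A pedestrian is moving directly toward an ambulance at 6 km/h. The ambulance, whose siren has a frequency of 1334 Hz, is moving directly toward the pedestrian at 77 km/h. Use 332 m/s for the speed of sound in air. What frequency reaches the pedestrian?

77 km/h = 21.39 m/s; 6 km/h = 1.667 m/s.
Both move, so f' = f · (v + v_o)/(v − v_s).
f' = 1334 × (332 + 1.667)/(332 − 21.39) = 1334 × 333.67/310.61 ≈ 1433 Hz.

1433 Hz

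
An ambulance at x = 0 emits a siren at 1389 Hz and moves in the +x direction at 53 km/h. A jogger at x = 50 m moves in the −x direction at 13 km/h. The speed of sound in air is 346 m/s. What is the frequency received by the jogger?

53 km/h = 14.72 m/s; 13 km/h = 3.611 m/s.
The observer lies on the +x side, so the source is heading toward the observer and the observer is heading toward the source.
Both move, so f' = f · (v + v_o)/(v − v_s).
f' = 1389 × (346 + 3.611)/(346 − 14.72) = 1389 × 349.61/331.28 ≈ 1466 Hz.

1466 Hz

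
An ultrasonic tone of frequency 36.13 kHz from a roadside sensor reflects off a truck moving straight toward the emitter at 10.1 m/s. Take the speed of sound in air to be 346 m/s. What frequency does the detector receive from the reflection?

At the truck (a moving observer), f₁ = f₀ · (v + u)/v = 36.13 × 356.1/346 ≈ 37.2 kHz.
On reflection it acts as a source moving toward the stationary detector: f₂ = f₁ · v/(v − u) = 37.2 × 346/335.9 ≈ 38.3 kHz.
Equivalently f₂ = f₀ · (v + u)/(v − u).

38.3 kHz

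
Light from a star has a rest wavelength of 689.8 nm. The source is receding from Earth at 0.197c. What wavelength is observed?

Relativistic Doppler for wavelength: λ' = λ₀ · √((1 + β)/(1 − β)).
λ' = 689.8 × √(1.1970/0.8030) = 689.8 × 1.22093 ≈ 842.2 nm.

842.2 nm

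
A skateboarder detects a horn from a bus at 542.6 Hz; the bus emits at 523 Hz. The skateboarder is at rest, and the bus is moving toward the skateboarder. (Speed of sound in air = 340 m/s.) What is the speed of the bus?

12.3 m/s

f' = f · v/(v − v_s) ⇒ v_s = v · |1 − f/f'|.
v_s = 340 × |1 − 523/542.6| = 340 × 0.03612 ≈ 12.3 m/s.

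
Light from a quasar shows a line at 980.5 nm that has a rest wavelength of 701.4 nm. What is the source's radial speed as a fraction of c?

0.323c

λ'/λ₀ = 1.3979 > 1 (redshift), so the source is receding.
λ'/λ₀ = √((1 + β)/(1 − β)) for a receding source ⇒ β = (r² − 1)/(r² + 1) with r = λ'/λ₀.
β = (1.9542 − 1)/(1.9542 + 1) ≈ 0.323.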